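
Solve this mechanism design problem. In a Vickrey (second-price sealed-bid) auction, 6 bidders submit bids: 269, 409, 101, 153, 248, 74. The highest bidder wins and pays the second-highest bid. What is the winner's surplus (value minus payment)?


Step 1: Sort bids in descending order: 409, 269, 248, 153, 101, 74
Step 2: The winning bid is the highest: 409
Step 3: The payment equals the second-highest bid: 269
Step 4: Surplus = winner's bid - payment = 409 - 269 = 140

140


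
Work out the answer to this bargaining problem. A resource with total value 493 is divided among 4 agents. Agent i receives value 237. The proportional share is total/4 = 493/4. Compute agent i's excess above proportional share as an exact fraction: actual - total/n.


Step 1: Proportional share = 493/4
Step 2: Agent's actual allocation = 237
Step 3: Excess = 237 - 493/4 = 455/4

455/4


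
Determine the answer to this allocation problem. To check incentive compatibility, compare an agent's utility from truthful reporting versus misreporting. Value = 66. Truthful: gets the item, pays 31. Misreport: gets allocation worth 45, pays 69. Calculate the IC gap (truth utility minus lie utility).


Step 1: U(truth) = value - payment = 66 - 31 = 35
Step 2: U(lie) = allocation - payment = 45 - 69 = -24
Step 3: IC gap = 35 - (-24) = 59

59


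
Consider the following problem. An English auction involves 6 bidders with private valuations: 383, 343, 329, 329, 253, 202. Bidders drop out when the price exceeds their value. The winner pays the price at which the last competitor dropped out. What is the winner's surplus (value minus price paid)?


Step 1: Identify the highest value: 383
Step 2: Identify the second-highest value: 343
Step 3: The final price = second-highest value = 343
Step 4: Surplus = 383 - 343 = 40

40


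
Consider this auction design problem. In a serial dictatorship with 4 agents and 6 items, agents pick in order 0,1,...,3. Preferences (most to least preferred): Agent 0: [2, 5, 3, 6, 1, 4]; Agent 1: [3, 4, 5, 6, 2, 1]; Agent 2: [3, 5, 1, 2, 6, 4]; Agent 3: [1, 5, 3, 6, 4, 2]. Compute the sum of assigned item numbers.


Step 1: Agent 0 picks item 2
Step 2: Agent 1 picks item 3
Step 3: Agent 2 picks item 5
Step 4: Agent 3 picks item 1
Step 5: Sum = 2 + 3 + 5 + 1 = 11

11


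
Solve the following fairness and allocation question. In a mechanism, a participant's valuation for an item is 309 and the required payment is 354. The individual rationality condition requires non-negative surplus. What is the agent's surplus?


Step 1: Surplus = value - payment = 309 - 354 = -45
Step 2: IR is violated (surplus < 0)

-45


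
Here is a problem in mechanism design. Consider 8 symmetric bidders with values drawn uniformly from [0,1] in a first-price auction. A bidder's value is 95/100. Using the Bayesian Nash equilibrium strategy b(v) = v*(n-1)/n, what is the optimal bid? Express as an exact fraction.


Step 1: The symmetric BNE bidding function is b(v) = v * (n-1) / n
Step 2: Substitute v = 19/20 and n = 8
Step 3: b = 19/20 * 7/8
Step 4: b = 133/160

133/160


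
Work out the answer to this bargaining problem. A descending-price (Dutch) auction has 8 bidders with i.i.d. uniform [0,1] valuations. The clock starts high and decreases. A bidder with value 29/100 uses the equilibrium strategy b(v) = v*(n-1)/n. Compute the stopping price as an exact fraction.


Step 1: Dutch auctions are strategically equivalent to first-price auctions
Step 2: The equilibrium bid is b(v) = v*(n-1)/n
Step 3: b = 29/100 * 7/8
Step 4: b = 203/800

203/800


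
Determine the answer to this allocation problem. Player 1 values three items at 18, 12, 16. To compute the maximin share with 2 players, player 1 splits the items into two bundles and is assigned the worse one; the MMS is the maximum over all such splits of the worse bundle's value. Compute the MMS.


Step 1: Item values = 18, 12, 16
Step 2: Enumerate all 2-bundle partitions and take the smaller bundle:
  Partition 1: {18} vs {12,16} -> bundles 18, 28; min = 18
  Partition 2: {12} vs {18,16} -> bundles 12, 34; min = 12
  Partition 3: {16} vs {18,12} -> bundles 16, 30; min = 16
Step 3: MMS = max(18, 12, 16) = 18

18


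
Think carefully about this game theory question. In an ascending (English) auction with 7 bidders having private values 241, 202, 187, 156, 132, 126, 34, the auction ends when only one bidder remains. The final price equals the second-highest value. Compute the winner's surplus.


Step 1: Identify the highest value: 241
Step 2: Identify the second-highest value: 202
Step 3: The final price = second-highest value = 202
Step 4: Surplus = 241 - 202 = 39

39


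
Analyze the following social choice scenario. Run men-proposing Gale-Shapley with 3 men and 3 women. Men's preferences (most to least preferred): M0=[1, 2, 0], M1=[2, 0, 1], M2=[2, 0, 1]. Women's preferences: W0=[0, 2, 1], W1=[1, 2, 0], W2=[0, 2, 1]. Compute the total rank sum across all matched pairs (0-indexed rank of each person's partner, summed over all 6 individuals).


Step 1: Run Gale-Shapley (men propose, women hold best offer):
  M0 proposes to W1; she accepts
  M1 proposes to W2; she accepts
  M2 proposes to W2; she switches from M1
  M1 proposes to W0; she accepts
Step 2: Final matching: W0-M1, W1-M0, W2-M2
Step 3: 0-indexed ranks (man's rank of his match, then woman's): 1 + 2 + 0 + 2 + 0 + 1
Step 4: Total rank sum = 6

6


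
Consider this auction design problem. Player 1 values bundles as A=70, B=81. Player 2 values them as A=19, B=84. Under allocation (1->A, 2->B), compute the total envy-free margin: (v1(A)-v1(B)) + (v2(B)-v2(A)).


Step 1: Player 1's margin = v1(A) - v1(B) = 70 - 81 = -11
Step 2: Player 2's margin = v2(B) - v2(A) = 84 - 19 = 65
Step 3: Total margin = -11 + 65 = 54

54


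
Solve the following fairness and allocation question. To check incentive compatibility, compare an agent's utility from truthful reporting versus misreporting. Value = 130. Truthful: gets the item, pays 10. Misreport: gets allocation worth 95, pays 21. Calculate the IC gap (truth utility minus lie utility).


Step 1: U(truth) = value - payment = 130 - 10 = 120
Step 2: U(lie) = allocation - payment = 95 - 21 = 74
Step 3: IC gap = 120 - 74 = 46

46


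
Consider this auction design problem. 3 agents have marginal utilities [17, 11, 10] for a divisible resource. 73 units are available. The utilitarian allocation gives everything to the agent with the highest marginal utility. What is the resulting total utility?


Step 1: The marginal utilities are [17, 11, 10]
Step 2: The highest marginal utility is 17
Step 3: All 73 units go to that agent
Step 4: Total utility = 17 * 73 = 1241

1241


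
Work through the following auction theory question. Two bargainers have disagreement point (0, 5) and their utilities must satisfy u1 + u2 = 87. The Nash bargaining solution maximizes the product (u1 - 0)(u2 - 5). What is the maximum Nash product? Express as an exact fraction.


Step 1: The Nash solution splits surplus symmetrically above the disagreement point
Step 2: u1 = (total + d1 - d2)/2 = (87 + 0 - 5)/2 = 41
Step 3: u2 = (total - d1 + d2)/2 = (87 - 0 + 5)/2 = 46
Step 4: Nash product = (41 - 0) * (46 - 5)
Step 5: = 41 * 41 = 1681

1681


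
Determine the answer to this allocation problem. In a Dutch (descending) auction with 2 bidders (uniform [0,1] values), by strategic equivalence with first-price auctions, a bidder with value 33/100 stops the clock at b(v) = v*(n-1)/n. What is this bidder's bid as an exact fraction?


Step 1: Dutch auctions are strategically equivalent to first-price auctions
Step 2: The equilibrium bid is b(v) = v*(n-1)/n
Step 3: b = 33/100 * 1/2
Step 4: b = 33/200

33/200


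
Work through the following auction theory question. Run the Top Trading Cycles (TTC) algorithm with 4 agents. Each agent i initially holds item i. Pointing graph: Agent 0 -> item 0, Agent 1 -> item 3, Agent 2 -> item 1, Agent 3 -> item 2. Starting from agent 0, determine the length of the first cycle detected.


Step 1: Trace the pointer graph from agent 0: 0 -> 0
Step 2: A cycle is detected when we revisit agent 0
Step 3: The cycle is: 0 -> 0
Step 4: Cycle length = 1

1


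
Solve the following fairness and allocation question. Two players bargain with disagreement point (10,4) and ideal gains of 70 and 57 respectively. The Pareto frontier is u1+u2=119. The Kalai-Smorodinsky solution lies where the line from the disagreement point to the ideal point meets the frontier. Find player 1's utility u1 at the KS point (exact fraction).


Step 1: At the KS point, (u1-d1)/r1 = (u2-d2)/r2 = t and u1+u2 = 119
Step 2: u1 = d1 + r1*t and u2 = d2 + r2*t, so (d1 + r1*t) + (d2 + r2*t) = 119
Step 3: t = (119 - 10 - 4)/(70 + 57) = 105/127
Step 4: u1 = d1 + r1*t = 10 + 70 * 105/127 = 8620/127
Step 5: (Check: u2 = d2 + r2*t = 6493/127; u1+u2 = 8620/127 + 6493/127 = 119, on the frontier.)

8620/127


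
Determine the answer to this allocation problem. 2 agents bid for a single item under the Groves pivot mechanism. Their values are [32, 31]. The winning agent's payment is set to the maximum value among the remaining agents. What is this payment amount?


Step 1: The efficient winner is agent 0 with value 32
Step 2: Other agents' values: [31]
Step 3: Pivot payment = max(others) = 31
Step 4: The winner pays 31

31


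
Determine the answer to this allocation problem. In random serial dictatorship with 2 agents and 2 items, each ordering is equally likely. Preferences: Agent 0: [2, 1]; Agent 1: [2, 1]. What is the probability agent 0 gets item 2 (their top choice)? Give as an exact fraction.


Step 1: Agent 0 wants item 2
Step 2: There are 2 possible orderings of agents
Step 3: In 1 orderings, agent 0 gets item 2
Step 4: Probability = 1/2

1/2


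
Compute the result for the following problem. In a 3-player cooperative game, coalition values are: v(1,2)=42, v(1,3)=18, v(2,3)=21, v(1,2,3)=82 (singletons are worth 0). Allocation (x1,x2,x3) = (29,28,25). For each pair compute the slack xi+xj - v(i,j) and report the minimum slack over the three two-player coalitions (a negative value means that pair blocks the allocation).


Step 1: Slack for coalition (1,2): x1+x2 - v12 = 57 - 42 = 15
Step 2: Slack for coalition (1,3): x1+x3 - v13 = 54 - 18 = 36
Step 3: Slack for coalition (2,3): x2+x3 - v23 = 53 - 21 = 32
Step 4: Minimum slack = min(15, 36, 32) = 15, attained by (1,2); no pair can gain by deviating, so the allocation is in the core

15


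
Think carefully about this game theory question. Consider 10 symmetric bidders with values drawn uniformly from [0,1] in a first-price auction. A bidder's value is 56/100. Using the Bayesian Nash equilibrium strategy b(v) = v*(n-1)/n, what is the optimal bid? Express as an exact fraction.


Step 1: The symmetric BNE bidding function is b(v) = v * (n-1) / n
Step 2: Substitute v = 14/25 and n = 10
Step 3: b = 14/25 * 9/10
Step 4: b = 63/125

63/125


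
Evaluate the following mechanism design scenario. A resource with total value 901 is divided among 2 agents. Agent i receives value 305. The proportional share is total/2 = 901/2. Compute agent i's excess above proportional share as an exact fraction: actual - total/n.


Step 1: Proportional share = 901/2
Step 2: Agent's actual allocation = 305
Step 3: Excess = 305 - 901/2 = -291/2

-291/2


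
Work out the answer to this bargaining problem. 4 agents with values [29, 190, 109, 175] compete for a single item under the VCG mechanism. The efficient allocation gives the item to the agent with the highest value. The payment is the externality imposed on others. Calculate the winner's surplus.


Step 1: The winner is the agent with the highest value: agent 1 with value 190
Step 2: Values of other agents: [29, 109, 175]
Step 3: VCG payment = max of others' values = 175
Step 4: Surplus = 190 - 175 = 15

15


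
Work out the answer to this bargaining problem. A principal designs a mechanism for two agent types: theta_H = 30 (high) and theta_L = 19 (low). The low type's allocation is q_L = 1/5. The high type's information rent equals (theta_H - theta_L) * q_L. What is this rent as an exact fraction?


Step 1: theta_H - theta_L = 30 - 19 = 11
Step 2: Information rent = (theta_H - theta_L) * q_L
Step 3: = 11 * 1/5
Step 4: = 11/5

11/5


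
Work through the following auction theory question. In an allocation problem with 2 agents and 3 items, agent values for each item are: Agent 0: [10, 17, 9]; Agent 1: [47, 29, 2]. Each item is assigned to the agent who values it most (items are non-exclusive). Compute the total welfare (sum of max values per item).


Step 1: For each item, find the maximum value among all agents.
Step 2: Item 0 -> Agent 1 (value 47)
Step 3: Item 1 -> Agent 1 (value 29)
Step 4: Item 2 -> Agent 0 (value 9)
Step 5: Total welfare = 47 + 29 + 9 = 85

85


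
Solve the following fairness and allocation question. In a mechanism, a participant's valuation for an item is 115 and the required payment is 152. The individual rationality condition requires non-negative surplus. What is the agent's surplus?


Step 1: Surplus = value - payment = 115 - 152 = -37
Step 2: IR is violated (surplus < 0)

-37


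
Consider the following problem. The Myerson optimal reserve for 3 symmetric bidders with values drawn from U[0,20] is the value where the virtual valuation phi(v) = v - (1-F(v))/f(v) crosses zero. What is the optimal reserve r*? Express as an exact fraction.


Step 1: For U[0,20], F(v) = v/20 and f(v) = 1/20
Step 2: phi(v) = v - (1 - v/20)/(1/20) = v - (20 - v) = 2v - 20
Step 3: Set phi(r*) = 0: 2r* - 20 = 0
Step 4: r* = 20/2 = 10 (the number of bidders n = 3 does not enter)

10


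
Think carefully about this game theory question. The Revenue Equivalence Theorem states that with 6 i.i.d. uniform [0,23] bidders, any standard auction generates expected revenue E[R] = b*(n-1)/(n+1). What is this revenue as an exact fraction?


Step 1: By Revenue Equivalence, expected revenue = b*(n-1)/(n+1)
Step 2: Substituting n = 6, b = 23
Step 3: Revenue = 23*(6-1)/(6+1) = 23*5/7
Step 4: Revenue = 115/7

115/7


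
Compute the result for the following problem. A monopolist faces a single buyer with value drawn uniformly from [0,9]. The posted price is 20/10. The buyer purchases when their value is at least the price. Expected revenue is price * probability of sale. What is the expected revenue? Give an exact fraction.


Step 1: Posted price r = 2, value support [0,9]
Step 2: P(v >= r) = (9 - 2)/9 = 7/9
Step 3: Expected revenue = r * P(v >= r) = 2 * 7/9
Step 4: Revenue = 14/9

14/9


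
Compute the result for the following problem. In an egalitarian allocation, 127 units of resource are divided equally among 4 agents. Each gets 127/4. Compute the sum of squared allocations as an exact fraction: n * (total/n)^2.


Step 1: Each agent's share = 127/4
Step 2: Square of each share = (127/4)^2 = 16129/16
Step 3: Sum of squares = 4 * 16129/16 = 16129/4

16129/4


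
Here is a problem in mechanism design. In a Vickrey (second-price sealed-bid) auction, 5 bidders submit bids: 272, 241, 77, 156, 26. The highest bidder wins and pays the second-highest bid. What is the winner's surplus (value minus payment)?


Step 1: Sort bids in descending order: 272, 241, 156, 77, 26
Step 2: The winning bid is the highest: 272
Step 3: The payment equals the second-highest bid: 241
Step 4: Surplus = winner's bid - payment = 272 - 241 = 31

31


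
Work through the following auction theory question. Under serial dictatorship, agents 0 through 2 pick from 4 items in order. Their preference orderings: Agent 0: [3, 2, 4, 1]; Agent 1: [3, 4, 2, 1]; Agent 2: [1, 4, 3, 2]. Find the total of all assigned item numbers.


Step 1: Agent 0 picks item 3
Step 2: Agent 1 picks item 4
Step 3: Agent 2 picks item 1
Step 4: Sum = 3 + 4 + 1 = 8

8


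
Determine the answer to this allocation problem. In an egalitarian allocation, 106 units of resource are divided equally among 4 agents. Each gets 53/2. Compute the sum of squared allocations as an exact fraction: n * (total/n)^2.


Step 1: Each agent's share = 106/4 = 53/2
Step 2: Square of each share = (53/2)^2 = 2809/4
Step 3: Sum of squares = 4 * 2809/4 = 2809

2809


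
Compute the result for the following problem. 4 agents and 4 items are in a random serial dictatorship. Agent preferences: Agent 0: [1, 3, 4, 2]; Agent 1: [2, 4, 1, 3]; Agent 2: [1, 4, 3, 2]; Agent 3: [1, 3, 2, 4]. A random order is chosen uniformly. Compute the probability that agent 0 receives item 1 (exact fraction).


Step 1: Agent 0 wants item 1
Step 2: There are 24 possible orderings of agents
Step 3: In 8 orderings, agent 0 gets item 1
Step 4: Probability = 8/24 = 1/3

1/3


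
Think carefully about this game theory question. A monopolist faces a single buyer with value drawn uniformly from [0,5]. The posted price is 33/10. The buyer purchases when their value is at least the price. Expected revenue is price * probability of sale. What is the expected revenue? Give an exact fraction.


Step 1: Posted price r = 33/10, value support [0,5]
Step 2: P(v >= r) = (5 - 33/10)/5 = 17/50
Step 3: Expected revenue = r * P(v >= r) = 33/10 * 17/50
Step 4: Revenue = 561/500

561/500


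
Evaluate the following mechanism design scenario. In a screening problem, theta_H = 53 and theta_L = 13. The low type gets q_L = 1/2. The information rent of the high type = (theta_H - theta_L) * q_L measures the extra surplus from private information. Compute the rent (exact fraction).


Step 1: theta_H - theta_L = 53 - 13 = 40
Step 2: Information rent = (theta_H - theta_L) * q_L
Step 3: = 40 * 1/2
Step 4: = 20

20


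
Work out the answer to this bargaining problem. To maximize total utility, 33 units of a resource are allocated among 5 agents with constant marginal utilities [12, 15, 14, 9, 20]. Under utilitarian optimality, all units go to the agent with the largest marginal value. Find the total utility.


Step 1: The marginal utilities are [12, 15, 14, 9, 20]
Step 2: The highest marginal utility is 20
Step 3: All 33 units go to that agent
Step 4: Total utility = 20 * 33 = 660

660


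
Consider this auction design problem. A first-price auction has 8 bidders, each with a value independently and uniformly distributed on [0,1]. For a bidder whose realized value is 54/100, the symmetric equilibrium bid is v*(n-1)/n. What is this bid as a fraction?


Step 1: The symmetric BNE bidding function is b(v) = v * (n-1) / n
Step 2: Substitute v = 27/50 and n = 8
Step 3: b = 27/50 * 7/8
Step 4: b = 189/400

189/400


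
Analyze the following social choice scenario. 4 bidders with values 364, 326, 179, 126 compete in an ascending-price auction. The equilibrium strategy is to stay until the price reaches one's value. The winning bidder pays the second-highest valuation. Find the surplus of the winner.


Step 1: Identify the highest value: 364
Step 2: Identify the second-highest value: 326
Step 3: The final price = second-highest value = 326
Step 4: Surplus = 364 - 326 = 38

38


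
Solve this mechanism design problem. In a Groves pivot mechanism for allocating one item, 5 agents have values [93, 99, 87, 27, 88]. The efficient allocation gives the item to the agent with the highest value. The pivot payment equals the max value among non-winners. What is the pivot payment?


Step 1: The efficient winner is agent 1 with value 99
Step 2: Other agents' values: [93, 87, 27, 88]
Step 3: Pivot payment = max(others) = 93
Step 4: The winner pays 93

93


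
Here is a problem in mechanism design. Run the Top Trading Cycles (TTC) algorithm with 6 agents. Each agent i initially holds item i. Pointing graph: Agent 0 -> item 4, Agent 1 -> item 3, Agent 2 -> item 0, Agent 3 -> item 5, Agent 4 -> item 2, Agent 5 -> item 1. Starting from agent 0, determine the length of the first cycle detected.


Step 1: Trace the pointer graph from agent 0: 0 -> 4 -> 2 -> 0
Step 2: A cycle is detected when we revisit agent 0
Step 3: The cycle is: 0 -> 4 -> 2 -> 0
Step 4: Cycle length = 3

3


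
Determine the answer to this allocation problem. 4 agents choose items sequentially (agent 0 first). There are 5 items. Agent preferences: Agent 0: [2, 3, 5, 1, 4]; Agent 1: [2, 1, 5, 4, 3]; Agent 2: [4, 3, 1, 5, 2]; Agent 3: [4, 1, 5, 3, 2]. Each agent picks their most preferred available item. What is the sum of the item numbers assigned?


Step 1: Agent 0 picks item 2
Step 2: Agent 1 picks item 1
Step 3: Agent 2 picks item 4
Step 4: Agent 3 picks item 5
Step 5: Sum = 2 + 1 + 4 + 5 = 12

12


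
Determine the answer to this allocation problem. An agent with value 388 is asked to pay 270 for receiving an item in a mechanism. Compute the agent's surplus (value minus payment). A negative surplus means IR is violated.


Step 1: Surplus = value - payment = 388 - 270 = 118
Step 2: IR is satisfied (surplus >= 0)

118


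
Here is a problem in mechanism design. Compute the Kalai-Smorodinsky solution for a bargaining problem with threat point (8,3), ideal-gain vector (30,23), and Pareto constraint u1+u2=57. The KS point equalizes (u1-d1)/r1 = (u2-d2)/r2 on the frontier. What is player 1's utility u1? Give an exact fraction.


Step 1: At the KS point, (u1-d1)/r1 = (u2-d2)/r2 = t and u1+u2 = 57
Step 2: u1 = d1 + r1*t and u2 = d2 + r2*t, so (d1 + r1*t) + (d2 + r2*t) = 57
Step 3: t = (57 - 8 - 3)/(30 + 23) = 46/53
Step 4: u1 = d1 + r1*t = 8 + 30 * 46/53 = 1804/53
Step 5: (Check: u2 = d2 + r2*t = 1217/53; u1+u2 = 1804/53 + 1217/53 = 57, on the frontier.)

1804/53


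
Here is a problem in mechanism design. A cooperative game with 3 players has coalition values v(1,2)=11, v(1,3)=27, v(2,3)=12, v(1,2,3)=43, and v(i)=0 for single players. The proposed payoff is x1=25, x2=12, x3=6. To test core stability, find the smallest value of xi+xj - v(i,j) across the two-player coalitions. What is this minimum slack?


Step 1: Slack for coalition (1,2): x1+x2 - v12 = 37 - 11 = 26
Step 2: Slack for coalition (1,3): x1+x3 - v13 = 31 - 27 = 4
Step 3: Slack for coalition (2,3): x2+x3 - v23 = 18 - 12 = 6
Step 4: Minimum slack = min(26, 4, 6) = 4, attained by (1,3); no pair can gain by deviating, so the allocation is in the core

4


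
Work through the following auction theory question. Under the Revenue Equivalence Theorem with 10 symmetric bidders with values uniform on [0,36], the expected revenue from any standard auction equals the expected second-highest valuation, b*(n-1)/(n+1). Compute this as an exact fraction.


Step 1: By Revenue Equivalence, expected revenue = b*(n-1)/(n+1)
Step 2: Substituting n = 10, b = 36
Step 3: Revenue = 36*(10-1)/(10+1) = 36*9/11
Step 4: Revenue = 324/11

324/11


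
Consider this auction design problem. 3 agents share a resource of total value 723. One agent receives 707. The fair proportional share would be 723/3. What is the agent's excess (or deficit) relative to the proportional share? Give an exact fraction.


Step 1: Proportional share = 723/3 = 241
Step 2: Agent's actual allocation = 707
Step 3: Excess = 707 - 241 = 466

466


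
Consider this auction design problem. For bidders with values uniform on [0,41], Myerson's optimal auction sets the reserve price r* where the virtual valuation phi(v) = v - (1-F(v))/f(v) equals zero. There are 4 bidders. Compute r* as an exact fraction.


Step 1: For U[0,41], F(v) = v/41 and f(v) = 1/41
Step 2: phi(v) = v - (1 - v/41)/(1/41) = v - (41 - v) = 2v - 41
Step 3: Set phi(r*) = 0: 2r* - 41 = 0
Step 4: r* = 41/2 (the number of bidders n = 4 does not enter)

41/2


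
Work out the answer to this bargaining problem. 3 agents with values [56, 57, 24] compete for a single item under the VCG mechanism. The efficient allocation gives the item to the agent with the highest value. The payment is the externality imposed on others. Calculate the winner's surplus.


Step 1: The winner is the agent with the highest value: agent 1 with value 57
Step 2: Values of other agents: [56, 24]
Step 3: VCG payment = max of others' values = 56
Step 4: Surplus = 57 - 56 = 1

1


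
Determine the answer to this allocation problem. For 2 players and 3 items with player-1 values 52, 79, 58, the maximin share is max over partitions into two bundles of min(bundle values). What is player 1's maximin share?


Step 1: Item values = 52, 79, 58
Step 2: Enumerate all 2-bundle partitions and take the smaller bundle:
  Partition 1: {52} vs {79,58} -> bundles 52, 137; min = 52
  Partition 2: {79} vs {52,58} -> bundles 79, 110; min = 79
  Partition 3: {58} vs {52,79} -> bundles 58, 131; min = 58
Step 3: MMS = max(52, 79, 58) = 79

79


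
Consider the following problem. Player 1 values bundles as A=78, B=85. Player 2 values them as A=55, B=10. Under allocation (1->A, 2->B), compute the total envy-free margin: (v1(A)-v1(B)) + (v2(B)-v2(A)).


Step 1: Player 1's margin = v1(A) - v1(B) = 78 - 85 = -7
Step 2: Player 2's margin = v2(B) - v2(A) = 10 - 55 = -45
Step 3: Total margin = -7 + -45 = -52

-52


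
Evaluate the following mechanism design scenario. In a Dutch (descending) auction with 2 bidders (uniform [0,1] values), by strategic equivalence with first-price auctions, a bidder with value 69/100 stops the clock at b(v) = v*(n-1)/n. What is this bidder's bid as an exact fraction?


Step 1: Dutch auctions are strategically equivalent to first-price auctions
Step 2: The equilibrium bid is b(v) = v*(n-1)/n
Step 3: b = 69/100 * 1/2
Step 4: b = 69/200

69/200


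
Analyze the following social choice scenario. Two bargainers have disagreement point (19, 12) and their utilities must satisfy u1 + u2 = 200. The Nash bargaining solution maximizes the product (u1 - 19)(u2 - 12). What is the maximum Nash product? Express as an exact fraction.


Step 1: The Nash solution splits surplus symmetrically above the disagreement point
Step 2: u1 = (total + d1 - d2)/2 = (200 + 19 - 12)/2 = 207/2
Step 3: u2 = (total - d1 + d2)/2 = (200 - 19 + 12)/2 = 193/2
Step 4: Nash product = (207/2 - 19) * (193/2 - 12)
Step 5: = 169/2 * 169/2 = 28561/4

28561/4


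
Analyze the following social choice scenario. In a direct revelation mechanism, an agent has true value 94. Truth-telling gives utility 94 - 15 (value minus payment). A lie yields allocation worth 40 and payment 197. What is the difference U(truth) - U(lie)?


Step 1: U(truth) = value - payment = 94 - 15 = 79
Step 2: U(lie) = allocation - payment = 40 - 197 = -157
Step 3: IC gap = 79 - (-157) = 236

236


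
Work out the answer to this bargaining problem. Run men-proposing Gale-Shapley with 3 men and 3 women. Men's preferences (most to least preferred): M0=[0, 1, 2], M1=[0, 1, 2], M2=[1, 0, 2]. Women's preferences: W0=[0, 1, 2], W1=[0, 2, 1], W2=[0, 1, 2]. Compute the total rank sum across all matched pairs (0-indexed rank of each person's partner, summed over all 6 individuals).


Step 1: Run Gale-Shapley (men propose, women hold best offer):
  M0 proposes to W0; she accepts
  M1 proposes to W0; rejected
  M1 proposes to W1; she accepts
  M2 proposes to W1; she switches from M1
  M1 proposes to W2; she accepts
Step 2: Final matching: W0-M0, W1-M2, W2-M1
Step 3: 0-indexed ranks (man's rank of his match, then woman's): 0 + 0 + 0 + 1 + 2 + 1
Step 4: Total rank sum = 4

4


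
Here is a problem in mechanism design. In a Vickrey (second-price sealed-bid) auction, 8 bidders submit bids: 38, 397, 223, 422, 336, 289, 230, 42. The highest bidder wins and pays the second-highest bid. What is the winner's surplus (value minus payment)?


Step 1: Sort bids in descending order: 422, 397, 336, 289, 230, 223, 42, 38
Step 2: The winning bid is the highest: 422
Step 3: The payment equals the second-highest bid: 397
Step 4: Surplus = winner's bid - payment = 422 - 397 = 25

25


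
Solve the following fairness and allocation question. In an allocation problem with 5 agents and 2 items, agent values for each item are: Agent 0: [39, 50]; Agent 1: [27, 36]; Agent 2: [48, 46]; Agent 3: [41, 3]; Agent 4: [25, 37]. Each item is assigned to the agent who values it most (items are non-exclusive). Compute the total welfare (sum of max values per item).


Step 1: For each item, find the maximum value among all agents.
Step 2: Item 0 -> Agent 2 (value 48)
Step 3: Item 1 -> Agent 0 (value 50)
Step 4: Total welfare = 48 + 50 = 98

98


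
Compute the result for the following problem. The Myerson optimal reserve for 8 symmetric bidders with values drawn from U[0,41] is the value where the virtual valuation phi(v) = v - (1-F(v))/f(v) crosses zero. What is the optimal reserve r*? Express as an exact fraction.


Step 1: For U[0,41], F(v) = v/41 and f(v) = 1/41
Step 2: phi(v) = v - (1 - v/41)/(1/41) = v - (41 - v) = 2v - 41
Step 3: Set phi(r*) = 0: 2r* - 41 = 0
Step 4: r* = 41/2 (the number of bidders n = 8 does not enter)

41/2


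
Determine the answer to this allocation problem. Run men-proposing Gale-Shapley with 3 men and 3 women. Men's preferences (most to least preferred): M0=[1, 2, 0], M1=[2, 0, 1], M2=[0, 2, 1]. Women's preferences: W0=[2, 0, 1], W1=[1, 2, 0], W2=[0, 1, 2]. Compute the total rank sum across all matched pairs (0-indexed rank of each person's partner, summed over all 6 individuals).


Step 1: Run Gale-Shapley (men propose, women hold best offer):
  M0 proposes to W1; she accepts
  M1 proposes to W2; she accepts
  M2 proposes to W0; she accepts
Step 2: Final matching: W0-M2, W1-M0, W2-M1
Step 3: 0-indexed ranks (man's rank of his match, then woman's): 0 + 0 + 0 + 2 + 0 + 1
Step 4: Total rank sum = 3

3


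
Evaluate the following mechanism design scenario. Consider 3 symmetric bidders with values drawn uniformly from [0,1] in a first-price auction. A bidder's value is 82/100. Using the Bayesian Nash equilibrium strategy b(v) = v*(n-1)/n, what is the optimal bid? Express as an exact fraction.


Step 1: The symmetric BNE bidding function is b(v) = v * (n-1) / n
Step 2: Substitute v = 41/50 and n = 3
Step 3: b = 41/50 * 2/3
Step 4: b = 41/75

41/75


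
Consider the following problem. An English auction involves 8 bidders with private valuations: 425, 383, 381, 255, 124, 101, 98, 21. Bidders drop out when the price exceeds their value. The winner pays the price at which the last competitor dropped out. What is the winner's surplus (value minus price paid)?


Step 1: Identify the highest value: 425
Step 2: Identify the second-highest value: 383
Step 3: The final price = second-highest value = 383
Step 4: Surplus = 425 - 383 = 42

42


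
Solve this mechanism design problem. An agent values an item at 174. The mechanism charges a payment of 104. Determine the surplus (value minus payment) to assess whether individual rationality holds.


Step 1: Surplus = value - payment = 174 - 104 = 70
Step 2: IR is satisfied (surplus >= 0)

70


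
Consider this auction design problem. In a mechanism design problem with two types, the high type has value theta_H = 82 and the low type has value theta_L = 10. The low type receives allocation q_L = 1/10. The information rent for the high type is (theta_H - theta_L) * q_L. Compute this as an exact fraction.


Step 1: theta_H - theta_L = 82 - 10 = 72
Step 2: Information rent = (theta_H - theta_L) * q_L
Step 3: = 72 * 1/10
Step 4: = 36/5

36/5


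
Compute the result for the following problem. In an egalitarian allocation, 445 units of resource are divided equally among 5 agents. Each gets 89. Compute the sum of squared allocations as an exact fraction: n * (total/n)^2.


Step 1: Each agent's share = 445/5 = 89
Step 2: Square of each share = (89)^2 = 7921
Step 3: Sum of squares = 5 * 7921 = 39605

39605


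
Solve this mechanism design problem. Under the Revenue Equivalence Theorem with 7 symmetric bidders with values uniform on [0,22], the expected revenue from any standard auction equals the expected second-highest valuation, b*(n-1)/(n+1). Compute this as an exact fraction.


Step 1: By Revenue Equivalence, expected revenue = b*(n-1)/(n+1)
Step 2: Substituting n = 7, b = 22
Step 3: Revenue = 22*(7-1)/(7+1) = 22*6/8
Step 4: Revenue = 132/8 = 33/2

33/2


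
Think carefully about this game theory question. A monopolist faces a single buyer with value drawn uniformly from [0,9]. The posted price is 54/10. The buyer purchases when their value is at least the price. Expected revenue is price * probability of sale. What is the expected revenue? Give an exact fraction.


Step 1: Posted price r = 27/5, value support [0,9]
Step 2: P(v >= r) = (9 - 27/5)/9 = 2/5
Step 3: Expected revenue = r * P(v >= r) = 27/5 * 2/5
Step 4: Revenue = 54/25

54/25


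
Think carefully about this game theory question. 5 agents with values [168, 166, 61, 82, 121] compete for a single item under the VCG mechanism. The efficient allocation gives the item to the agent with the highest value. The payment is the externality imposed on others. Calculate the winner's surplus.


Step 1: The winner is the agent with the highest value: agent 0 with value 168
Step 2: Values of other agents: [166, 61, 82, 121]
Step 3: VCG payment = max of others' values = 166
Step 4: Surplus = 168 - 166 = 2

2


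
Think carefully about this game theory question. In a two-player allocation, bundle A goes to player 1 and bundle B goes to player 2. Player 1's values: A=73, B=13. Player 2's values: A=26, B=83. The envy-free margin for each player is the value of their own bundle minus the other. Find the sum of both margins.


Step 1: Player 1's margin = v1(A) - v1(B) = 73 - 13 = 60
Step 2: Player 2's margin = v2(B) - v2(A) = 83 - 26 = 57
Step 3: Total margin = 60 + 57 = 117

117


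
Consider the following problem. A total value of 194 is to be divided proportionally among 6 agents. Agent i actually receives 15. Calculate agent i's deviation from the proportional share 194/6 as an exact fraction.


Step 1: Proportional share = 194/6 = 97/3
Step 2: Agent's actual allocation = 15
Step 3: Excess = 15 - 97/3 = -52/3

-52/3


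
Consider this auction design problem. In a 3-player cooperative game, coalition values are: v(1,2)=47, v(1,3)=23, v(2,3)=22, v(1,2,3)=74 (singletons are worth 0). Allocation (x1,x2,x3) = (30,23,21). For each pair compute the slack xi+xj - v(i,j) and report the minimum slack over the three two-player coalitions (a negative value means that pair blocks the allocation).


Step 1: Slack for coalition (1,2): x1+x2 - v12 = 53 - 47 = 6
Step 2: Slack for coalition (1,3): x1+x3 - v13 = 51 - 23 = 28
Step 3: Slack for coalition (2,3): x2+x3 - v23 = 44 - 22 = 22
Step 4: Minimum slack = min(6, 28, 22) = 6, attained by (1,2); no pair can gain by deviating, so the allocation is in the core

6


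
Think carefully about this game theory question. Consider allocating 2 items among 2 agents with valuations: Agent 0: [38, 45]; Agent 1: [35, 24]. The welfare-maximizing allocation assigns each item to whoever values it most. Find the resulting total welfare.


Step 1: For each item, find the maximum value among all agents.
Step 2: Item 0 -> Agent 0 (value 38)
Step 3: Item 1 -> Agent 0 (value 45)
Step 4: Total welfare = 38 + 45 = 83

83


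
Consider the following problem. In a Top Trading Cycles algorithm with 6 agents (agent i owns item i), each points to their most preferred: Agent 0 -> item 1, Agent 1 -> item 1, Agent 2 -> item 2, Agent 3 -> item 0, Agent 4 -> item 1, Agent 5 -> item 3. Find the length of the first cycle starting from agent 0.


Step 1: Trace the pointer graph from agent 0: 0 -> 1 -> 1
Step 2: A cycle is detected when we revisit agent 1
Step 3: The cycle is: 1 -> 1
Step 4: Cycle length = 1

1


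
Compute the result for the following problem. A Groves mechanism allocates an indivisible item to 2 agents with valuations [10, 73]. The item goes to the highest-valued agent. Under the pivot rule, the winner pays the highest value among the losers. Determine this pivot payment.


Step 1: The efficient winner is agent 1 with value 73
Step 2: Other agents' values: [10]
Step 3: Pivot payment = max(others) = 10
Step 4: The winner pays 10

10


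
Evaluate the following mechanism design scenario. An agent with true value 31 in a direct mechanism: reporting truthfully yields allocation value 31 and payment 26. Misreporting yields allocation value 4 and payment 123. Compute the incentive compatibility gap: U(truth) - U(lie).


Step 1: U(truth) = value - payment = 31 - 26 = 5
Step 2: U(lie) = allocation - payment = 4 - 123 = -119
Step 3: IC gap = 5 - (-119) = 124

124


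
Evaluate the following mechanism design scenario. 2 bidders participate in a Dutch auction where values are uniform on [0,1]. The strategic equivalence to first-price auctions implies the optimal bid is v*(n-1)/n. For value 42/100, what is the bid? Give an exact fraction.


Step 1: Dutch auctions are strategically equivalent to first-price auctions
Step 2: The equilibrium bid is b(v) = v*(n-1)/n
Step 3: b = 21/50 * 1/2
Step 4: b = 21/100

21/100


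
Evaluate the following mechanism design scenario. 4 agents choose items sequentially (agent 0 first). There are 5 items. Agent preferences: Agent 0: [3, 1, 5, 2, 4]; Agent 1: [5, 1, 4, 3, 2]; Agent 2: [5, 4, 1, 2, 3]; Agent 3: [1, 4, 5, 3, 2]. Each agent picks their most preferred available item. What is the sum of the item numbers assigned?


Step 1: Agent 0 picks item 3
Step 2: Agent 1 picks item 5
Step 3: Agent 2 picks item 4
Step 4: Agent 3 picks item 1
Step 5: Sum = 3 + 5 + 4 + 1 = 13

13


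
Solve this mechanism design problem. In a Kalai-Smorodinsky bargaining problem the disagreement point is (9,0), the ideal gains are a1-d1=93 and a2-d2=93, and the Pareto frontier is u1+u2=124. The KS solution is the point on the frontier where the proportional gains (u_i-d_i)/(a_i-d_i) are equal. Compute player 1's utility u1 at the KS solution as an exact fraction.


Step 1: At the KS point, (u1-d1)/r1 = (u2-d2)/r2 = t and u1+u2 = 124
Step 2: u1 = d1 + r1*t and u2 = d2 + r2*t, so (d1 + r1*t) + (d2 + r2*t) = 124
Step 3: t = (124 - 9 - 0)/(93 + 93) = 115/186
Step 4: u1 = d1 + r1*t = 9 + 93 * 115/186 = 133/2
Step 5: (Check: u2 = d2 + r2*t = 115/2; u1+u2 = 133/2 + 115/2 = 124, on the frontier.)

133/2


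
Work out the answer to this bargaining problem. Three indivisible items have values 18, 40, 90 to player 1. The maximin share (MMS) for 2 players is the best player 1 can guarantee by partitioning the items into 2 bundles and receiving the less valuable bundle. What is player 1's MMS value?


Step 1: Item values = 18, 40, 90
Step 2: Enumerate all 2-bundle partitions and take the smaller bundle:
  Partition 1: {18} vs {40,90} -> bundles 18, 130; min = 18
  Partition 2: {40} vs {18,90} -> bundles 40, 108; min = 40
  Partition 3: {90} vs {18,40} -> bundles 90, 58; min = 58
Step 3: MMS = max(18, 40, 58) = 58

58


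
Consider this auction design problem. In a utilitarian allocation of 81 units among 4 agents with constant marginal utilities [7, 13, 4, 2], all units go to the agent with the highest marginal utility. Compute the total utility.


Step 1: The marginal utilities are [7, 13, 4, 2]
Step 2: The highest marginal utility is 13
Step 3: All 81 units go to that agent
Step 4: Total utility = 13 * 81 = 1053

1053


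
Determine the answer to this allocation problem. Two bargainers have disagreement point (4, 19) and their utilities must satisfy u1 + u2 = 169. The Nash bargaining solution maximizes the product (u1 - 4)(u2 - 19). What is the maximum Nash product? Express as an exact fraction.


Step 1: The Nash solution splits surplus symmetrically above the disagreement point
Step 2: u1 = (total + d1 - d2)/2 = (169 + 4 - 19)/2 = 77
Step 3: u2 = (total - d1 + d2)/2 = (169 - 4 + 19)/2 = 92
Step 4: Nash product = (77 - 4) * (92 - 19)
Step 5: = 73 * 73 = 5329

5329


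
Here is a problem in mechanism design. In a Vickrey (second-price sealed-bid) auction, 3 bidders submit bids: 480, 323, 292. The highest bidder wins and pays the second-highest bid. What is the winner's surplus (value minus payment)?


Step 1: Sort bids in descending order: 480, 323, 292
Step 2: The winning bid is the highest: 480
Step 3: The payment equals the second-highest bid: 323
Step 4: Surplus = winner's bid - payment = 480 - 323 = 157

157
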